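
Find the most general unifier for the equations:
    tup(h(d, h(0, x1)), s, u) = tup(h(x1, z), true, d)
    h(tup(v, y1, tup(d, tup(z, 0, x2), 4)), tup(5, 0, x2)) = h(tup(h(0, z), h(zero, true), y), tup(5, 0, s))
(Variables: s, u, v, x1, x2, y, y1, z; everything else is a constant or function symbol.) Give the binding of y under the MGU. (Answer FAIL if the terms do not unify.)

Decompose tup/3: h(d, h(0, x1)) = h(x1, z),  s = true,  u = d.
Decompose h/2: d = x1,  h(0, x1) = z.
Bind x1 := d; substituting into the one remaining equation that mentions x1 gives: h(0, d) = z.
Bind z := h(0, d); substituting into the one remaining equation that mentions z gives: h(tup(v, y1, tup(d, tup(h(0, d), 0, x2), 4)), tup(5, 0, x2)) = h(tup(h(0, h(0, d)), h(zero, true), y), tup(5, 0, s)).
Bind s := true; substituting into the one remaining equation that mentions s gives: h(tup(v, y1, tup(d, tup(h(0, d), 0, x2), 4)), tup(5, 0, x2)) = h(tup(h(0, h(0, d)), h(zero, true), y), tup(5, 0, true)).
Bind u := d; no other remaining equation mentions u.
Decompose h/2: tup(v, y1, tup(d, tup(h(0, d), 0, x2), 4)) = tup(h(0, h(0, d)), h(zero, true), y),  tup(5, 0, x2) = tup(5, 0, true).
Decompose tup/3: v = h(0, h(0, d)),  y1 = h(zero, true),  tup(d, tup(h(0, d), 0, x2), 4) = y.
Bind v := h(0, h(0, d)); no other remaining equation mentions v.
Bind y1 := h(zero, true); no other remaining equation mentions y1.
Bind y := tup(d, tup(h(0, d), 0, x2), 4); no other remaining equation mentions y.
Decompose tup/3: 5 = 5,  0 = 0,  x2 = true.
Delete trivial equation 5 = 5.
Delete trivial equation 0 = 0.
Bind x2 := true. Substituting into the earlier binding gives y := tup(d, tup(h(0, d), 0, true), 4).
MGU = { x1 := d, z := h(0, d), s := true, u := d, v := h(0, h(0, d)), y1 := h(zero, true), y := tup(d, tup(h(0, d), 0, true), 4), x2 := true }, so y := tup(d, tup(h(0, d), 0, true), 4).

tup(d, tup(h(0, d), 0, true), 4)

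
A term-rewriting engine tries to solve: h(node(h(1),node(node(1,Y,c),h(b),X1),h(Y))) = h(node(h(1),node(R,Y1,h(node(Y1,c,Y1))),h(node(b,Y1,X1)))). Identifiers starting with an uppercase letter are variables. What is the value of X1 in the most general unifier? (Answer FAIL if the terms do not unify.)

h(node(h(b),c,h(b)))

Decompose h/1: node(h(1),node(node(1,Y,c),h(b),X1),h(Y)) = node(h(1),node(R,Y1,h(node(Y1,c,Y1))),h(node(b,Y1,X1))).
Decompose node/3: h(1) = h(1),  node(node(1,Y,c),h(b),X1) = node(R,Y1,h(node(Y1,c,Y1))),  h(Y) = h(node(b,Y1,X1)).
Delete trivial equation h(1) = h(1).
Decompose node/3: node(1,Y,c) = R,  h(b) = Y1,  X1 = h(node(Y1,c,Y1)).
Bind R := node(1,Y,c); no other remaining equation mentions R.
Bind Y1 := h(b); substituting into the remaining equations gives: X1 = h(node(h(b),c,h(b))),  h(Y) = h(node(b,h(b),X1)).
Bind X1 := h(node(h(b),c,h(b))); substituting into the remaining equation gives: h(Y) = h(node(b,h(b),h(node(h(b),c,h(b))))).
Decompose h/1: Y = node(b,h(b),h(node(h(b),c,h(b)))).
Bind Y := node(b,h(b),h(node(h(b),c,h(b)))). Substituting into the earlier binding gives R := node(1,node(b,h(b),h(node(h(b),c,h(b)))),c).
MGU = { R := node(1,node(b,h(b),h(node(h(b),c,h(b)))),c), Y1 := h(b), X1 := h(node(h(b),c,h(b))), Y := node(b,h(b),h(node(h(b),c,h(b)))) }, so X1 := h(node(h(b),c,h(b))).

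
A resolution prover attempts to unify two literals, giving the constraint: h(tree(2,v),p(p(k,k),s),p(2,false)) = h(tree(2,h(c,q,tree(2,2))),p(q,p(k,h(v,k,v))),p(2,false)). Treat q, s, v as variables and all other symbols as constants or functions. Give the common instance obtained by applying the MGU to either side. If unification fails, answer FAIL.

h(tree(2,h(c,p(k,k),tree(2,2))),p(p(k,k),p(k,h(h(c,p(k,k),tree(2,2)),k,h(c,p(k,k),tree(2,2))))),p(2,false))

Decompose h/3: tree(2,v) = tree(2,h(c,q,tree(2,2))),  p(p(k,k),s) = p(q,p(k,h(v,k,v))),  p(2,false) = p(2,false).
Decompose tree/2: 2 = 2,  v = h(c,q,tree(2,2)).
Delete trivial equation 2 = 2.
Bind v := h(c,q,tree(2,2)); substituting into the one remaining equation that mentions v gives: p(p(k,k),s) = p(q,p(k,h(h(c,q,tree(2,2)),k,h(c,q,tree(2,2))))).
Decompose p/2: p(k,k) = q,  s = p(k,h(h(c,q,tree(2,2)),k,h(c,q,tree(2,2)))).
Bind q := p(k,k); substituting into the one remaining equation that mentions q gives: s = p(k,h(h(c,p(k,k),tree(2,2)),k,h(c,p(k,k),tree(2,2)))). Substituting into the earlier binding gives v := h(c,p(k,k),tree(2,2)).
Bind s := p(k,h(h(c,p(k,k),tree(2,2)),k,h(c,p(k,k),tree(2,2)))); no other remaining equation mentions s.
Delete trivial equation p(2,false) = p(2,false).
Applying the MGU to either side gives h(tree(2,h(c,p(k,k),tree(2,2))),p(p(k,k),p(k,h(h(c,p(k,k),tree(2,2)),k,h(c,p(k,k),tree(2,2))))),p(2,false)).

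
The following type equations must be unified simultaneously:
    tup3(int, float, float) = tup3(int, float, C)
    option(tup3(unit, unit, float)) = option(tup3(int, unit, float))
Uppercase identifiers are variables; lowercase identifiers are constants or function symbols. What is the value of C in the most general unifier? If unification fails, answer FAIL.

Decompose tup3/3: int = int,  float = float,  float = C.
Delete trivial equation int = int.
Delete trivial equation float = float.
Bind C := float; no other remaining equation mentions C.
Decompose option/1: tup3(unit, unit, float) = tup3(int, unit, float).
Decompose tup3/3: unit = int,  unit = unit,  float = float.
Clash: constants unit and int differ; no unifier exists.

FAIL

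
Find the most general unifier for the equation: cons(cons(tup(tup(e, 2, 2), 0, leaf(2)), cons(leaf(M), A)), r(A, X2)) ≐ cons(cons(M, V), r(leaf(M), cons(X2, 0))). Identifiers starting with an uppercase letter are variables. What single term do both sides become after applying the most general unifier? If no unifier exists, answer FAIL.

FAIL

Decompose cons/2: cons(tup(tup(e, 2, 2), 0, leaf(2)), cons(leaf(M), A)) ≐ cons(M, V),  r(A, X2) ≐ r(leaf(M), cons(X2, 0)).
Decompose cons/2: tup(tup(e, 2, 2), 0, leaf(2)) ≐ M,  cons(leaf(M), A) ≐ V.
Bind M := tup(tup(e, 2, 2), 0, leaf(2)); substituting into the remaining equations gives: cons(leaf(tup(tup(e, 2, 2), 0, leaf(2))), A) ≐ V,  r(A, X2) ≐ r(leaf(tup(tup(e, 2, 2), 0, leaf(2))), cons(X2, 0)).
Bind V := cons(leaf(tup(tup(e, 2, 2), 0, leaf(2))), A); no other remaining equation mentions V.
Decompose r/2: A ≐ leaf(tup(tup(e, 2, 2), 0, leaf(2))),  X2 ≐ cons(X2, 0).
Bind A := leaf(tup(tup(e, 2, 2), 0, leaf(2))); no other remaining equation mentions A. Substituting into the earlier binding gives V := cons(leaf(tup(tup(e, 2, 2), 0, leaf(2))), leaf(tup(tup(e, 2, 2), 0, leaf(2)))).
Occurs check fails: X2 occurs in cons(X2, 0); the equation X2 ≐ cons(X2, 0) has no finite solution.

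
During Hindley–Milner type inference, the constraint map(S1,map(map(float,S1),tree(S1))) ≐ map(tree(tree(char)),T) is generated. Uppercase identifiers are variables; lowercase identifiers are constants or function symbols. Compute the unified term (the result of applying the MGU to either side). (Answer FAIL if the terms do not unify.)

map(tree(tree(char)),map(map(float,tree(tree(char))),tree(tree(tree(char)))))

Decompose map/2: S1 ≐ tree(tree(char)),  map(map(float,S1),tree(S1)) ≐ T.
Bind S1 := tree(tree(char)); substituting into the remaining equation gives: map(map(float,tree(tree(char))),tree(tree(tree(char)))) ≐ T.
Bind T := map(map(float,tree(tree(char))),tree(tree(tree(char)))).
Applying the MGU to either side gives map(tree(tree(char)),map(map(float,tree(tree(char))),tree(tree(tree(char))))).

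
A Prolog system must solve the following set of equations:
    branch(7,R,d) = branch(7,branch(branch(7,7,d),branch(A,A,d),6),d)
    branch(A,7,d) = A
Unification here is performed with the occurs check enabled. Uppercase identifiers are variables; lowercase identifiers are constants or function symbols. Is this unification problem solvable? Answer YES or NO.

Decompose branch/3: 7 = 7,  R = branch(branch(7,7,d),branch(A,A,d),6),  d = d.
Delete trivial equation 7 = 7.
Bind R := branch(branch(7,7,d),branch(A,A,d),6); no other remaining equation mentions R.
Delete trivial equation d = d.
Occurs check fails: A occurs in branch(A,7,d); the equation A = branch(A,7,d) has no finite solution.

NO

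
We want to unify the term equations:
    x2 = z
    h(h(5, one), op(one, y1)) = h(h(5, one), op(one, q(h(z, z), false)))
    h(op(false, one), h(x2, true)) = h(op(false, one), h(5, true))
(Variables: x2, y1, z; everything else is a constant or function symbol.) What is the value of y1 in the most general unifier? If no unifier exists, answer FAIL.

q(h(5, 5), false)

Bind x2 := z; substituting into the one remaining equation that mentions x2 gives: h(op(false, one), h(z, true)) = h(op(false, one), h(5, true)).
Decompose h/2: h(5, one) = h(5, one),  op(one, y1) = op(one, q(h(z, z), false)).
Delete trivial equation h(5, one) = h(5, one).
Decompose op/2: one = one,  y1 = q(h(z, z), false).
Delete trivial equation one = one.
Bind y1 := q(h(z, z), false); no other remaining equation mentions y1.
Decompose h/2: op(false, one) = op(false, one),  h(z, true) = h(5, true).
Delete trivial equation op(false, one) = op(false, one).
Decompose h/2: z = 5,  true = true.
Bind z := 5; no other remaining equation mentions z. Substituting into the earlier bindings gives x2 := 5, y1 := q(h(5, 5), false).
Delete trivial equation true = true.
MGU = { x2 -> 5, y1 -> q(h(5, 5), false), z -> 5 }, so y1 -> q(h(5, 5), false).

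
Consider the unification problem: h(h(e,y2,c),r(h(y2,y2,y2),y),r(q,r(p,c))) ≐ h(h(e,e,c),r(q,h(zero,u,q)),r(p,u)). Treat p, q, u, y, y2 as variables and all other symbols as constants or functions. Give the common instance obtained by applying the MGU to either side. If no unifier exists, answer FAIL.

Decompose h/3: h(e,y2,c) ≐ h(e,e,c),  r(h(y2,y2,y2),y) ≐ r(q,h(zero,u,q)),  r(q,r(p,c)) ≐ r(p,u).
Decompose h/3: e ≐ e,  y2 ≐ e,  c ≐ c.
Delete trivial equation e ≐ e.
Bind y2 := e; substituting into the one remaining equation that mentions y2 gives: r(h(e,e,e),y) ≐ r(q,h(zero,u,q)).
Delete trivial equation c ≐ c.
Decompose r/2: h(e,e,e) ≐ q,  y ≐ h(zero,u,q).
Bind q := h(e,e,e); substituting into the remaining equations gives: y ≐ h(zero,u,h(e,e,e)),  r(h(e,e,e),r(p,c)) ≐ r(p,u).
Bind y := h(zero,u,h(e,e,e)); no other remaining equation mentions y.
Decompose r/2: h(e,e,e) ≐ p,  r(p,c) ≐ u.
Bind p := h(e,e,e); substituting into the remaining equation gives: r(h(e,e,e),c) ≐ u.
Bind u := r(h(e,e,e),c). Substituting into the earlier binding gives y := h(zero,r(h(e,e,e),c),h(e,e,e)).
Applying the MGU to either side gives h(h(e,e,c),r(h(e,e,e),h(zero,r(h(e,e,e),c),h(e,e,e))),r(h(e,e,e),r(h(e,e,e),c))).

h(h(e,e,c),r(h(e,e,e),h(zero,r(h(e,e,e),c),h(e,e,e))),r(h(e,e,e),r(h(e,e,e),c)))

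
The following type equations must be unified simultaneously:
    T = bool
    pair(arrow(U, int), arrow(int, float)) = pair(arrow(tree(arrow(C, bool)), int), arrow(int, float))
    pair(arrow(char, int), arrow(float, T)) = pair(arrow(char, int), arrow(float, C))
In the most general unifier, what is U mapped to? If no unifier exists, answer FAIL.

Bind T := bool; substituting into the one remaining equation that mentions T gives: pair(arrow(char, int), arrow(float, bool)) = pair(arrow(char, int), arrow(float, C)).
Decompose pair/2: arrow(U, int) = arrow(tree(arrow(C, bool)), int),  arrow(int, float) = arrow(int, float).
Decompose arrow/2: U = tree(arrow(C, bool)),  int = int.
Bind U := tree(arrow(C, bool)); no other remaining equation mentions U.
Delete trivial equation int = int.
Delete trivial equation arrow(int, float) = arrow(int, float).
Decompose pair/2: arrow(char, int) = arrow(char, int),  arrow(float, bool) = arrow(float, C).
Delete trivial equation arrow(char, int) = arrow(char, int).
Decompose arrow/2: float = float,  bool = C.
Delete trivial equation float = float.
Bind C := bool. Substituting into the earlier binding gives U := tree(arrow(bool, bool)).
MGU = { T := bool, U := tree(arrow(bool, bool)), C := bool }, so U := tree(arrow(bool, bool)).

tree(arrow(bool, bool))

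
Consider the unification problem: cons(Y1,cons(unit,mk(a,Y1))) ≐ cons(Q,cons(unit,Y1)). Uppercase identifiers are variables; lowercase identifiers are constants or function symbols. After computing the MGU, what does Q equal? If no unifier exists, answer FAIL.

FAIL

Decompose cons/2: Y1 ≐ Q,  cons(unit,mk(a,Y1)) ≐ cons(unit,Y1).
Bind Y1 := Q; substituting into the remaining equation gives: cons(unit,mk(a,Q)) ≐ cons(unit,Q).
Decompose cons/2: unit ≐ unit,  mk(a,Q) ≐ Q.
Delete trivial equation unit ≐ unit.
Occurs check fails: Q occurs in mk(a,Q); the equation Q ≐ mk(a,Q) has no finite solution.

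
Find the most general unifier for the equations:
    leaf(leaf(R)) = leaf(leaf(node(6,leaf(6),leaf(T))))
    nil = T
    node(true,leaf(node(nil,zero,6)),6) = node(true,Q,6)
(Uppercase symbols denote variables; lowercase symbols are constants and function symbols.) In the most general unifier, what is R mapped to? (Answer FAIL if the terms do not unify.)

node(6,leaf(6),leaf(nil))

Decompose leaf/1: leaf(R) = leaf(node(6,leaf(6),leaf(T))).
Decompose leaf/1: R = node(6,leaf(6),leaf(T)).
Bind R := node(6,leaf(6),leaf(T)); no other remaining equation mentions R.
Bind T := nil; no other remaining equation mentions T. Substituting into the earlier binding gives R := node(6,leaf(6),leaf(nil)).
Decompose node/3: true = true,  leaf(node(nil,zero,6)) = Q,  6 = 6.
Delete trivial equation true = true.
Bind Q := leaf(node(nil,zero,6)); no other remaining equation mentions Q.
Delete trivial equation 6 = 6.
MGU = { R := node(6,leaf(6),leaf(nil)), T := nil, Q := leaf(node(nil,zero,6)) }, so R := node(6,leaf(6),leaf(nil)).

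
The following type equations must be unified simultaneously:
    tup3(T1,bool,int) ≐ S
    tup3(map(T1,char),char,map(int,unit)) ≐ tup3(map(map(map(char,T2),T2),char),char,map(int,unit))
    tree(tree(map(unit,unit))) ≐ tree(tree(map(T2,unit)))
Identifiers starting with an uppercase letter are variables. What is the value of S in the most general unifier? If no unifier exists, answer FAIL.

Bind S := tup3(T1,bool,int); no other remaining equation mentions S.
Decompose tup3/3: map(T1,char) ≐ map(map(map(char,T2),T2),char),  char ≐ char,  map(int,unit) ≐ map(int,unit).
Decompose map/2: T1 ≐ map(map(char,T2),T2),  char ≐ char.
Bind T1 := map(map(char,T2),T2); no other remaining equation mentions T1. Substituting into the earlier binding gives S := tup3(map(map(char,T2),T2),bool,int).
Delete trivial equation char ≐ char.
Delete trivial equation char ≐ char.
Delete trivial equation map(int,unit) ≐ map(int,unit).
Decompose tree/1: tree(map(unit,unit)) ≐ tree(map(T2,unit)).
Decompose tree/1: map(unit,unit) ≐ map(T2,unit).
Decompose map/2: unit ≐ T2,  unit ≐ unit.
Bind T2 := unit; no other remaining equation mentions T2. Substituting into the earlier bindings gives S := tup3(map(map(char,unit),unit),bool,int), T1 := map(map(char,unit),unit).
Delete trivial equation unit ≐ unit.
MGU = { S -> tup3(map(map(char,unit),unit),bool,int), T1 -> map(map(char,unit),unit), T2 -> unit }, so S -> tup3(map(map(char,unit),unit),bool,int).

tup3(map(map(char,unit),unit),bool,int)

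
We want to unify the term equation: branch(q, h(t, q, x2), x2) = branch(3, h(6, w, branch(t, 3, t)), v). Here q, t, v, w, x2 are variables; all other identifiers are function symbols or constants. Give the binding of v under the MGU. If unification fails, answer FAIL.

branch(6, 3, 6)

Decompose branch/3: q = 3,  h(t, q, x2) = h(6, w, branch(t, 3, t)),  x2 = v.
Bind q := 3; substituting into the one remaining equation that mentions q gives: h(t, 3, x2) = h(6, w, branch(t, 3, t)).
Decompose h/3: t = 6,  3 = w,  x2 = branch(t, 3, t).
Bind t := 6; substituting into the one remaining equation that mentions t gives: x2 = branch(6, 3, 6).
Bind w := 3; no other remaining equation mentions w.
Bind x2 := branch(6, 3, 6); substituting into the remaining equation gives: branch(6, 3, 6) = v.
Bind v := branch(6, 3, 6).
MGU = { q -> 3, t -> 6, w -> 3, x2 -> branch(6, 3, 6), v -> branch(6, 3, 6) }, so v -> branch(6, 3, 6).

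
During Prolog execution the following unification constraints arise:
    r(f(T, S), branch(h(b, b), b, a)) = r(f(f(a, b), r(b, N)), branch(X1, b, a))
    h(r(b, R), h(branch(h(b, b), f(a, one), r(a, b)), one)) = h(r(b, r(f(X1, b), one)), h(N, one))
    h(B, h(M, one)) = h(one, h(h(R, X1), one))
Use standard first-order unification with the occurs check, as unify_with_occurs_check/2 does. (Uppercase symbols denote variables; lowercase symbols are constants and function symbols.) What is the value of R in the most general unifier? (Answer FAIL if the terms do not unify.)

r(f(h(b, b), b), one)

Decompose r/2: f(T, S) = f(f(a, b), r(b, N)),  branch(h(b, b), b, a) = branch(X1, b, a).
Decompose f/2: T = f(a, b),  S = r(b, N).
Bind T := f(a, b); no other remaining equation mentions T.
Bind S := r(b, N); no other remaining equation mentions S.
Decompose branch/3: h(b, b) = X1,  b = b,  a = a.
Bind X1 := h(b, b); substituting into the 2 remaining equations that mention X1 gives: h(r(b, R), h(branch(h(b, b), f(a, one), r(a, b)), one)) = h(r(b, r(f(h(b, b), b), one)), h(N, one)),  h(B, h(M, one)) = h(one, h(h(R, h(b, b)), one)).
Delete trivial equation b = b.
Delete trivial equation a = a.
Decompose h/2: r(b, R) = r(b, r(f(h(b, b), b), one)),  h(branch(h(b, b), f(a, one), r(a, b)), one) = h(N, one).
Decompose r/2: b = b,  R = r(f(h(b, b), b), one).
Delete trivial equation b = b.
Bind R := r(f(h(b, b), b), one); substituting into the one remaining equation that mentions R gives: h(B, h(M, one)) = h(one, h(h(r(f(h(b, b), b), one), h(b, b)), one)).
Decompose h/2: branch(h(b, b), f(a, one), r(a, b)) = N,  one = one.
Bind N := branch(h(b, b), f(a, one), r(a, b)); no other remaining equation mentions N. Substituting into the earlier binding gives S := r(b, branch(h(b, b), f(a, one), r(a, b))).
Delete trivial equation one = one.
Decompose h/2: B = one,  h(M, one) = h(h(r(f(h(b, b), b), one), h(b, b)), one).
Bind B := one; no other remaining equation mentions B.
Decompose h/2: M = h(r(f(h(b, b), b), one), h(b, b)),  one = one.
Bind M := h(r(f(h(b, b), b), one), h(b, b)); no other remaining equation mentions M.
Delete trivial equation one = one.
MGU = { T = f(a, b), S = r(b, branch(h(b, b), f(a, one), r(a, b))), X1 = h(b, b), R = r(f(h(b, b), b), one), N = branch(h(b, b), f(a, one), r(a, b)), B = one, M = h(r(f(h(b, b), b), one), h(b, b)) }, so R = r(f(h(b, b), b), one).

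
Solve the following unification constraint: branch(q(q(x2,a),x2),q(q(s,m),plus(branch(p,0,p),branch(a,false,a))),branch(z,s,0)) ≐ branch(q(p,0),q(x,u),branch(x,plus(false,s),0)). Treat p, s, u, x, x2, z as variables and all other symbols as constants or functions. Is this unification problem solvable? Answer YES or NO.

Decompose branch/3: q(q(x2,a),x2) ≐ q(p,0),  q(q(s,m),plus(branch(p,0,p),branch(a,false,a))) ≐ q(x,u),  branch(z,s,0) ≐ branch(x,plus(false,s),0).
Decompose q/2: q(x2,a) ≐ p,  x2 ≐ 0.
Bind p := q(x2,a); substituting into the one remaining equation that mentions p gives: q(q(s,m),plus(branch(q(x2,a),0,q(x2,a)),branch(a,false,a))) ≐ q(x,u).
Bind x2 := 0; substituting into the one remaining equation that mentions x2 gives: q(q(s,m),plus(branch(q(0,a),0,q(0,a)),branch(a,false,a))) ≐ q(x,u). Substituting into the earlier binding gives p := q(0,a).
Decompose q/2: q(s,m) ≐ x,  plus(branch(q(0,a),0,q(0,a)),branch(a,false,a)) ≐ u.
Bind x := q(s,m); substituting into the one remaining equation that mentions x gives: branch(z,s,0) ≐ branch(q(s,m),plus(false,s),0).
Bind u := plus(branch(q(0,a),0,q(0,a)),branch(a,false,a)); no other remaining equation mentions u.
Decompose branch/3: z ≐ q(s,m),  s ≐ plus(false,s),  0 ≐ 0.
Bind z := q(s,m); no other remaining equation mentions z.
Occurs check fails: s occurs in plus(false,s); the equation s ≐ plus(false,s) has no finite solution.

NO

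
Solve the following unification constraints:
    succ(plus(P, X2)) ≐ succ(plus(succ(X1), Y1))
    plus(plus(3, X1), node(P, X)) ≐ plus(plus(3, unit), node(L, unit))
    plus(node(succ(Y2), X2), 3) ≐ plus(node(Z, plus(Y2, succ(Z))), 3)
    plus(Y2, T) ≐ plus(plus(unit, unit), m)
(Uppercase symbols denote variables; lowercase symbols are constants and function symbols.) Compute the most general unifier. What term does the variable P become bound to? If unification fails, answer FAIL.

Decompose succ/1: plus(P, X2) ≐ plus(succ(X1), Y1).
Decompose plus/2: P ≐ succ(X1),  X2 ≐ Y1.
Bind P := succ(X1); substituting into the one remaining equation that mentions P gives: plus(plus(3, X1), node(succ(X1), X)) ≐ plus(plus(3, unit), node(L, unit)).
Bind X2 := Y1; substituting into the one remaining equation that mentions X2 gives: plus(node(succ(Y2), Y1), 3) ≐ plus(node(Z, plus(Y2, succ(Z))), 3).
Decompose plus/2: plus(3, X1) ≐ plus(3, unit),  node(succ(X1), X) ≐ node(L, unit).
Decompose plus/2: 3 ≐ 3,  X1 ≐ unit.
Delete trivial equation 3 ≐ 3.
Bind X1 := unit; substituting into the one remaining equation that mentions X1 gives: node(succ(unit), X) ≐ node(L, unit). Substituting into the earlier binding gives P := succ(unit).
Decompose node/2: succ(unit) ≐ L,  X ≐ unit.
Bind L := succ(unit); no other remaining equation mentions L.
Bind X := unit; no other remaining equation mentions X.
Decompose plus/2: node(succ(Y2), Y1) ≐ node(Z, plus(Y2, succ(Z))),  3 ≐ 3.
Decompose node/2: succ(Y2) ≐ Z,  Y1 ≐ plus(Y2, succ(Z)).
Bind Z := succ(Y2); substituting into the one remaining equation that mentions Z gives: Y1 ≐ plus(Y2, succ(succ(Y2))).
Bind Y1 := plus(Y2, succ(succ(Y2))); no other remaining equation mentions Y1. Substituting into the earlier binding gives X2 := plus(Y2, succ(succ(Y2))).
Delete trivial equation 3 ≐ 3.
Decompose plus/2: Y2 ≐ plus(unit, unit),  T ≐ m.
Bind Y2 := plus(unit, unit); no other remaining equation mentions Y2. Substituting into the earlier bindings gives X2 := plus(plus(unit, unit), succ(succ(plus(unit, unit)))), Z := succ(plus(unit, unit)), Y1 := plus(plus(unit, unit), succ(succ(plus(unit, unit)))).
Bind T := m.
MGU = { P := succ(unit), X2 := plus(plus(unit, unit), succ(succ(plus(unit, unit)))), X1 := unit, L := succ(unit), X := unit, Z := succ(plus(unit, unit)), Y1 := plus(plus(unit, unit), succ(succ(plus(unit, unit)))), Y2 := plus(unit, unit), T := m }, so P := succ(unit).

succ(unit)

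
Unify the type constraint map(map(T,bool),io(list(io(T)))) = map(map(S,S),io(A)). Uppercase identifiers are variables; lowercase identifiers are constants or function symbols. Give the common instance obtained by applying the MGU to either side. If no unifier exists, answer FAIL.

map(map(bool,bool),io(list(io(bool))))

Decompose map/2: map(T,bool) = map(S,S),  io(list(io(T))) = io(A).
Decompose map/2: T = S,  bool = S.
Bind T := S; substituting into the one remaining equation that mentions T gives: io(list(io(S))) = io(A).
Bind S := bool; substituting into the remaining equation gives: io(list(io(bool))) = io(A). Substituting into the earlier binding gives T := bool.
Decompose io/1: list(io(bool)) = A.
Bind A := list(io(bool)).
Applying the MGU to either side gives map(map(bool,bool),io(list(io(bool)))).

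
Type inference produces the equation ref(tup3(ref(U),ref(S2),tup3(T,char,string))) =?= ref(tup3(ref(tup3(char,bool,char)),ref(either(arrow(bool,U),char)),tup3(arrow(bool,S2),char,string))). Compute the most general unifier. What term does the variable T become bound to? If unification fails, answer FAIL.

Decompose ref/1: tup3(ref(U),ref(S2),tup3(T,char,string)) =?= tup3(ref(tup3(char,bool,char)),ref(either(arrow(bool,U),char)),tup3(arrow(bool,S2),char,string)).
Decompose tup3/3: ref(U) =?= ref(tup3(char,bool,char)),  ref(S2) =?= ref(either(arrow(bool,U),char)),  tup3(T,char,string) =?= tup3(arrow(bool,S2),char,string).
Decompose ref/1: U =?= tup3(char,bool,char).
Bind U := tup3(char,bool,char); substituting into the one remaining equation that mentions U gives: ref(S2) =?= ref(either(arrow(bool,tup3(char,bool,char)),char)).
Decompose ref/1: S2 =?= either(arrow(bool,tup3(char,bool,char)),char).
Bind S2 := either(arrow(bool,tup3(char,bool,char)),char); substituting into the remaining equation gives: tup3(T,char,string) =?= tup3(arrow(bool,either(arrow(bool,tup3(char,bool,char)),char)),char,string).
Decompose tup3/3: T =?= arrow(bool,either(arrow(bool,tup3(char,bool,char)),char)),  char =?= char,  string =?= string.
Bind T := arrow(bool,either(arrow(bool,tup3(char,bool,char)),char)); no other remaining equation mentions T.
Delete trivial equation char =?= char.
Delete trivial equation string =?= string.
MGU = { U := tup3(char,bool,char), S2 := either(arrow(bool,tup3(char,bool,char)),char), T := arrow(bool,either(arrow(bool,tup3(char,bool,char)),char)) }, so T := arrow(bool,either(arrow(bool,tup3(char,bool,char)),char)).

arrow(bool,either(arrow(bool,tup3(char,bool,char)),char))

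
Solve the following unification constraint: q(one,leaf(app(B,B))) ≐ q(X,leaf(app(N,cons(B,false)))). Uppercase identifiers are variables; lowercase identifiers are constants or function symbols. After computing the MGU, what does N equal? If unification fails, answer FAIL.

Decompose q/2: one ≐ X,  leaf(app(B,B)) ≐ leaf(app(N,cons(B,false))).
Bind X := one; no other remaining equation mentions X.
Decompose leaf/1: app(B,B) ≐ app(N,cons(B,false)).
Decompose app/2: B ≐ N,  B ≐ cons(B,false).
Bind B := N; substituting into the remaining equation gives: N ≐ cons(N,false).
Occurs check fails: N occurs in cons(N,false); the equation N ≐ cons(N,false) has no finite solution.

FAIL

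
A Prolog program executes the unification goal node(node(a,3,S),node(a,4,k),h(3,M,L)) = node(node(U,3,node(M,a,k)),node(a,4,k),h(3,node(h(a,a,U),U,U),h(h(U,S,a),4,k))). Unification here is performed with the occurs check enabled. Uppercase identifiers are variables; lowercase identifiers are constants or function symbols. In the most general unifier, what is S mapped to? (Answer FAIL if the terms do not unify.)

Decompose node/3: node(a,3,S) = node(U,3,node(M,a,k)),  node(a,4,k) = node(a,4,k),  h(3,M,L) = h(3,node(h(a,a,U),U,U),h(h(U,S,a),4,k)).
Decompose node/3: a = U,  3 = 3,  S = node(M,a,k).
Bind U := a; substituting into the one remaining equation that mentions U gives: h(3,M,L) = h(3,node(h(a,a,a),a,a),h(h(a,S,a),4,k)).
Delete trivial equation 3 = 3.
Bind S := node(M,a,k); substituting into the one remaining equation that mentions S gives: h(3,M,L) = h(3,node(h(a,a,a),a,a),h(h(a,node(M,a,k),a),4,k)).
Delete trivial equation node(a,4,k) = node(a,4,k).
Decompose h/3: 3 = 3,  M = node(h(a,a,a),a,a),  L = h(h(a,node(M,a,k),a),4,k).
Delete trivial equation 3 = 3.
Bind M := node(h(a,a,a),a,a); substituting into the remaining equation gives: L = h(h(a,node(node(h(a,a,a),a,a),a,k),a),4,k). Substituting into the earlier binding gives S := node(node(h(a,a,a),a,a),a,k).
Bind L := h(h(a,node(node(h(a,a,a),a,a),a,k),a),4,k).
MGU = { U -> a, S -> node(node(h(a,a,a),a,a),a,k), M -> node(h(a,a,a),a,a), L -> h(h(a,node(node(h(a,a,a),a,a),a,k),a),4,k) }, so S -> node(node(h(a,a,a),a,a),a,k).

node(node(h(a,a,a),a,a),a,k)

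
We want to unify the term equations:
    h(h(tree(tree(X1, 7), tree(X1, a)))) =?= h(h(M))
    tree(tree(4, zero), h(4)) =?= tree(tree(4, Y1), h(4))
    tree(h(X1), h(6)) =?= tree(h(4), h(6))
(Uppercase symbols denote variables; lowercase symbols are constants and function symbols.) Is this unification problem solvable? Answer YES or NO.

YES

Decompose h/1: h(tree(tree(X1, 7), tree(X1, a))) =?= h(M).
Decompose h/1: tree(tree(X1, 7), tree(X1, a)) =?= M.
Bind M := tree(tree(X1, 7), tree(X1, a)); no other remaining equation mentions M.
Decompose tree/2: tree(4, zero) =?= tree(4, Y1),  h(4) =?= h(4).
Decompose tree/2: 4 =?= 4,  zero =?= Y1.
Delete trivial equation 4 =?= 4.
Bind Y1 := zero; no other remaining equation mentions Y1.
Delete trivial equation h(4) =?= h(4).
Decompose tree/2: h(X1) =?= h(4),  h(6) =?= h(6).
Decompose h/1: X1 =?= 4.
Bind X1 := 4; no other remaining equation mentions X1. Substituting into the earlier binding gives M := tree(tree(4, 7), tree(4, a)).
Delete trivial equation h(6) =?= h(6).
No equations remain and no clash or occurs-check failure arose, so a unifier exists.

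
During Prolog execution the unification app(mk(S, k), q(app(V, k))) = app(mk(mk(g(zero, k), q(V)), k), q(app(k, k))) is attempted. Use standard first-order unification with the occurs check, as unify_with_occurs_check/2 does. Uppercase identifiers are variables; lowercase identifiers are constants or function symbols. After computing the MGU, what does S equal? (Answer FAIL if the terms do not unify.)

Decompose app/2: mk(S, k) = mk(mk(g(zero, k), q(V)), k),  q(app(V, k)) = q(app(k, k)).
Decompose mk/2: S = mk(g(zero, k), q(V)),  k = k.
Bind S := mk(g(zero, k), q(V)); no other remaining equation mentions S.
Delete trivial equation k = k.
Decompose q/1: app(V, k) = app(k, k).
Decompose app/2: V = k,  k = k.
Bind V := k; no other remaining equation mentions V. Substituting into the earlier binding gives S := mk(g(zero, k), q(k)).
Delete trivial equation k = k.
MGU = { S -> mk(g(zero, k), q(k)), V -> k }, so S -> mk(g(zero, k), q(k)).

mk(g(zero, k), q(k))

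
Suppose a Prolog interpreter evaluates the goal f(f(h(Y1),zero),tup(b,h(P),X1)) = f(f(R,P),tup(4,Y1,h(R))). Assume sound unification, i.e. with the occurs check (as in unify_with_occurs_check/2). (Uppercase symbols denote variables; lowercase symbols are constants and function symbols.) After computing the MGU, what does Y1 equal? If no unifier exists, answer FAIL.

FAIL

Decompose f/2: f(h(Y1),zero) = f(R,P),  tup(b,h(P),X1) = tup(4,Y1,h(R)).
Decompose f/2: h(Y1) = R,  zero = P.
Bind R := h(Y1); substituting into the one remaining equation that mentions R gives: tup(b,h(P),X1) = tup(4,Y1,h(h(Y1))).
Bind P := zero; substituting into the remaining equation gives: tup(b,h(zero),X1) = tup(4,Y1,h(h(Y1))).
Decompose tup/3: b = 4,  h(zero) = Y1,  X1 = h(h(Y1)).
Clash: constants b and 4 differ; no unifier exists.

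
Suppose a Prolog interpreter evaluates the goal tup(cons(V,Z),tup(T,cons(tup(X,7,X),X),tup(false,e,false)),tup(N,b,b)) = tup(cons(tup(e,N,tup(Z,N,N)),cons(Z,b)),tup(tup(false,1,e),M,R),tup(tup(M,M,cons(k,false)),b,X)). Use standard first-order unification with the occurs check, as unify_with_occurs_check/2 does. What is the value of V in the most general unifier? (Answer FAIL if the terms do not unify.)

Decompose tup/3: cons(V,Z) = cons(tup(e,N,tup(Z,N,N)),cons(Z,b)),  tup(T,cons(tup(X,7,X),X),tup(false,e,false)) = tup(tup(false,1,e),M,R),  tup(N,b,b) = tup(tup(M,M,cons(k,false)),b,X).
Decompose cons/2: V = tup(e,N,tup(Z,N,N)),  Z = cons(Z,b).
Bind V := tup(e,N,tup(Z,N,N)); no other remaining equation mentions V.
Occurs check fails: Z occurs in cons(Z,b); the equation Z = cons(Z,b) has no finite solution.

FAIL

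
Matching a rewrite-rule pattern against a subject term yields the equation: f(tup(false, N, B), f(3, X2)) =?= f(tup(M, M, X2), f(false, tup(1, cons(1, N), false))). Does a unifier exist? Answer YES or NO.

Decompose f/2: tup(false, N, B) =?= tup(M, M, X2),  f(3, X2) =?= f(false, tup(1, cons(1, N), false)).
Decompose tup/3: false =?= M,  N =?= M,  B =?= X2.
Bind M := false; substituting into the one remaining equation that mentions M gives: N =?= false.
Bind N := false; substituting into the one remaining equation that mentions N gives: f(3, X2) =?= f(false, tup(1, cons(1, false), false)).
Bind B := X2; no other remaining equation mentions B.
Decompose f/2: 3 =?= false,  X2 =?= tup(1, cons(1, false), false).
Clash: constants 3 and false differ; no unifier exists.

NO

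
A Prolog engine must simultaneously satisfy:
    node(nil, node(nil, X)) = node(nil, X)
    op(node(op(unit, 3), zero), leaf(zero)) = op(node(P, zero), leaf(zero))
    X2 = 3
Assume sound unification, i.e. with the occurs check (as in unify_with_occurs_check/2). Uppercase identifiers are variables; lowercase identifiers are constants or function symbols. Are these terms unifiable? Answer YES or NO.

NO

Decompose node/2: nil = nil,  node(nil, X) = X.
Delete trivial equation nil = nil.
Occurs check fails: X occurs in node(nil, X); the equation X = node(nil, X) has no finite solution.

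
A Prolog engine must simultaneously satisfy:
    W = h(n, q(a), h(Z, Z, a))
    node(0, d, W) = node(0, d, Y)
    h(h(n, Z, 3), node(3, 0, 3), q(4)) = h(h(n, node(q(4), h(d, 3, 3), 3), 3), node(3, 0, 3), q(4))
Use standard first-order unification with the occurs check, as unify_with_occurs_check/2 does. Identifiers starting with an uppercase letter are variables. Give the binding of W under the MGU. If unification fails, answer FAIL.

h(n, q(a), h(node(q(4), h(d, 3, 3), 3), node(q(4), h(d, 3, 3), 3), a))

Bind W := h(n, q(a), h(Z, Z, a)); substituting into the one remaining equation that mentions W gives: node(0, d, h(n, q(a), h(Z, Z, a))) = node(0, d, Y).
Decompose node/3: 0 = 0,  d = d,  h(n, q(a), h(Z, Z, a)) = Y.
Delete trivial equation 0 = 0.
Delete trivial equation d = d.
Bind Y := h(n, q(a), h(Z, Z, a)); no other remaining equation mentions Y.
Decompose h/3: h(n, Z, 3) = h(n, node(q(4), h(d, 3, 3), 3), 3),  node(3, 0, 3) = node(3, 0, 3),  q(4) = q(4).
Decompose h/3: n = n,  Z = node(q(4), h(d, 3, 3), 3),  3 = 3.
Delete trivial equation n = n.
Bind Z := node(q(4), h(d, 3, 3), 3); no other remaining equation mentions Z. Substituting into the earlier bindings gives W := h(n, q(a), h(node(q(4), h(d, 3, 3), 3), node(q(4), h(d, 3, 3), 3), a)), Y := h(n, q(a), h(node(q(4), h(d, 3, 3), 3), node(q(4), h(d, 3, 3), 3), a)).
Delete trivial equation 3 = 3.
Delete trivial equation node(3, 0, 3) = node(3, 0, 3).
Delete trivial equation q(4) = q(4).
MGU = { W ↦ h(n, q(a), h(node(q(4), h(d, 3, 3), 3), node(q(4), h(d, 3, 3), 3), a)), Y ↦ h(n, q(a), h(node(q(4), h(d, 3, 3), 3), node(q(4), h(d, 3, 3), 3), a)), Z ↦ node(q(4), h(d, 3, 3), 3) }, so W ↦ h(n, q(a), h(node(q(4), h(d, 3, 3), 3), node(q(4), h(d, 3, 3), 3), a)).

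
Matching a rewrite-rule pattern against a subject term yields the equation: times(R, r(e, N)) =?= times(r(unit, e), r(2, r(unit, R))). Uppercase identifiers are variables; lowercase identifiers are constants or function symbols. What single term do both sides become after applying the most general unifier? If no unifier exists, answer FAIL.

FAIL

Decompose times/2: R =?= r(unit, e),  r(e, N) =?= r(2, r(unit, R)).
Bind R := r(unit, e); substituting into the remaining equation gives: r(e, N) =?= r(2, r(unit, r(unit, e))).
Decompose r/2: e =?= 2,  N =?= r(unit, r(unit, e)).
Clash: constants e and 2 differ; no unifier exists.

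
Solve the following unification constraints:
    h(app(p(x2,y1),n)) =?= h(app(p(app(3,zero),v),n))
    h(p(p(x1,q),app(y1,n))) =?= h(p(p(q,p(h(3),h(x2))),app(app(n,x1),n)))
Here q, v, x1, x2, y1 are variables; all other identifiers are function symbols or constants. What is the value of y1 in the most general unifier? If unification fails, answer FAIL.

Decompose h/1: app(p(x2,y1),n) =?= app(p(app(3,zero),v),n).
Decompose app/2: p(x2,y1) =?= p(app(3,zero),v),  n =?= n.
Decompose p/2: x2 =?= app(3,zero),  y1 =?= v.
Bind x2 := app(3,zero); substituting into the one remaining equation that mentions x2 gives: h(p(p(x1,q),app(y1,n))) =?= h(p(p(q,p(h(3),h(app(3,zero)))),app(app(n,x1),n))).
Bind y1 := v; substituting into the one remaining equation that mentions y1 gives: h(p(p(x1,q),app(v,n))) =?= h(p(p(q,p(h(3),h(app(3,zero)))),app(app(n,x1),n))).
Delete trivial equation n =?= n.
Decompose h/1: p(p(x1,q),app(v,n)) =?= p(p(q,p(h(3),h(app(3,zero)))),app(app(n,x1),n)).
Decompose p/2: p(x1,q) =?= p(q,p(h(3),h(app(3,zero)))),  app(v,n) =?= app(app(n,x1),n).
Decompose p/2: x1 =?= q,  q =?= p(h(3),h(app(3,zero))).
Bind x1 := q; substituting into the one remaining equation that mentions x1 gives: app(v,n) =?= app(app(n,q),n).
Bind q := p(h(3),h(app(3,zero))); substituting into the remaining equation gives: app(v,n) =?= app(app(n,p(h(3),h(app(3,zero)))),n). Substituting into the earlier binding gives x1 := p(h(3),h(app(3,zero))).
Decompose app/2: v =?= app(n,p(h(3),h(app(3,zero)))),  n =?= n.
Bind v := app(n,p(h(3),h(app(3,zero)))); no other remaining equation mentions v. Substituting into the earlier binding gives y1 := app(n,p(h(3),h(app(3,zero)))).
Delete trivial equation n =?= n.
MGU = { x2 ↦ app(3,zero), y1 ↦ app(n,p(h(3),h(app(3,zero)))), x1 ↦ p(h(3),h(app(3,zero))), q ↦ p(h(3),h(app(3,zero))), v ↦ app(n,p(h(3),h(app(3,zero)))) }, so y1 ↦ app(n,p(h(3),h(app(3,zero)))).

app(n,p(h(3),h(app(3,zero))))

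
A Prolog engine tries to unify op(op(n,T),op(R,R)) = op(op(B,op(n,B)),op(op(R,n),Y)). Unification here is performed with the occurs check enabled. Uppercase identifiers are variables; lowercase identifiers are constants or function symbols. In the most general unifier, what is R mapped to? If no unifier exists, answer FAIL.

Decompose op/2: op(n,T) = op(B,op(n,B)),  op(R,R) = op(op(R,n),Y).
Decompose op/2: n = B,  T = op(n,B).
Bind B := n; substituting into the one remaining equation that mentions B gives: T = op(n,n).
Bind T := op(n,n); no other remaining equation mentions T.
Decompose op/2: R = op(R,n),  R = Y.
Occurs check fails: R occurs in op(R,n); the equation R = op(R,n) has no finite solution.

FAIL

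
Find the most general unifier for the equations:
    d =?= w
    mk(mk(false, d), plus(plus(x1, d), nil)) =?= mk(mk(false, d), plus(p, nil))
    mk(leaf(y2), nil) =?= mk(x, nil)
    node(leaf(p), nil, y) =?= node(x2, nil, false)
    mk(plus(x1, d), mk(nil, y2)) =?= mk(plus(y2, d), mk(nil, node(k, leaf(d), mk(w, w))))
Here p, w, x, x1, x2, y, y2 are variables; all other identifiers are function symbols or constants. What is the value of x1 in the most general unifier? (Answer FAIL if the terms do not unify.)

Bind w := d; substituting into the one remaining equation that mentions w gives: mk(plus(x1, d), mk(nil, y2)) =?= mk(plus(y2, d), mk(nil, node(k, leaf(d), mk(d, d)))).
Decompose mk/2: mk(false, d) =?= mk(false, d),  plus(plus(x1, d), nil) =?= plus(p, nil).
Delete trivial equation mk(false, d) =?= mk(false, d).
Decompose plus/2: plus(x1, d) =?= p,  nil =?= nil.
Bind p := plus(x1, d); substituting into the one remaining equation that mentions p gives: node(leaf(plus(x1, d)), nil, y) =?= node(x2, nil, false).
Delete trivial equation nil =?= nil.
Decompose mk/2: leaf(y2) =?= x,  nil =?= nil.
Bind x := leaf(y2); no other remaining equation mentions x.
Delete trivial equation nil =?= nil.
Decompose node/3: leaf(plus(x1, d)) =?= x2,  nil =?= nil,  y =?= false.
Bind x2 := leaf(plus(x1, d)); no other remaining equation mentions x2.
Delete trivial equation nil =?= nil.
Bind y := false; no other remaining equation mentions y.
Decompose mk/2: plus(x1, d) =?= plus(y2, d),  mk(nil, y2) =?= mk(nil, node(k, leaf(d), mk(d, d))).
Decompose plus/2: x1 =?= y2,  d =?= d.
Bind x1 := y2; no other remaining equation mentions x1. Substituting into the earlier bindings gives p := plus(y2, d), x2 := leaf(plus(y2, d)).
Delete trivial equation d =?= d.
Decompose mk/2: nil =?= nil,  y2 =?= node(k, leaf(d), mk(d, d)).
Delete trivial equation nil =?= nil.
Bind y2 := node(k, leaf(d), mk(d, d)). Substituting into the earlier bindings gives p := plus(node(k, leaf(d), mk(d, d)), d), x := leaf(node(k, leaf(d), mk(d, d))), x2 := leaf(plus(node(k, leaf(d), mk(d, d)), d)), x1 := node(k, leaf(d), mk(d, d)).
MGU = { w -> d, p -> plus(node(k, leaf(d), mk(d, d)), d), x -> leaf(node(k, leaf(d), mk(d, d))), x2 -> leaf(plus(node(k, leaf(d), mk(d, d)), d)), y -> false, x1 -> node(k, leaf(d), mk(d, d)), y2 -> node(k, leaf(d), mk(d, d)) }, so x1 -> node(k, leaf(d), mk(d, d)).

node(k, leaf(d), mk(d, d))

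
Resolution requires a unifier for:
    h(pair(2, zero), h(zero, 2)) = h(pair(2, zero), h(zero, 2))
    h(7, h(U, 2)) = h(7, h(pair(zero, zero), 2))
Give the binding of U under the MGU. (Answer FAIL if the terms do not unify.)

pair(zero, zero)

Delete trivial equation h(pair(2, zero), h(zero, 2)) = h(pair(2, zero), h(zero, 2)).
Decompose h/2: 7 = 7,  h(U, 2) = h(pair(zero, zero), 2).
Delete trivial equation 7 = 7.
Decompose h/2: U = pair(zero, zero),  2 = 2.
Bind U := pair(zero, zero); no other remaining equation mentions U.
Delete trivial equation 2 = 2.
MGU = { U := pair(zero, zero) }, so U := pair(zero, zero).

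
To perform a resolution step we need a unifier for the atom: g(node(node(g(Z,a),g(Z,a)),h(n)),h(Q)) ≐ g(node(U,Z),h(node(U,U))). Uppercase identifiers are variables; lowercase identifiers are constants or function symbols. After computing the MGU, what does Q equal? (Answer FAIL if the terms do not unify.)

Decompose g/2: node(node(g(Z,a),g(Z,a)),h(n)) ≐ node(U,Z),  h(Q) ≐ h(node(U,U)).
Decompose node/2: node(g(Z,a),g(Z,a)) ≐ U,  h(n) ≐ Z.
Bind U := node(g(Z,a),g(Z,a)); substituting into the one remaining equation that mentions U gives: h(Q) ≐ h(node(node(g(Z,a),g(Z,a)),node(g(Z,a),g(Z,a)))).
Bind Z := h(n); substituting into the remaining equation gives: h(Q) ≐ h(node(node(g(h(n),a),g(h(n),a)),node(g(h(n),a),g(h(n),a)))). Substituting into the earlier binding gives U := node(g(h(n),a),g(h(n),a)).
Decompose h/1: Q ≐ node(node(g(h(n),a),g(h(n),a)),node(g(h(n),a),g(h(n),a))).
Bind Q := node(node(g(h(n),a),g(h(n),a)),node(g(h(n),a),g(h(n),a))).
MGU = { U -> node(g(h(n),a),g(h(n),a)), Z -> h(n), Q -> node(node(g(h(n),a),g(h(n),a)),node(g(h(n),a),g(h(n),a))) }, so Q -> node(node(g(h(n),a),g(h(n),a)),node(g(h(n),a),g(h(n),a))).

node(node(g(h(n),a),g(h(n),a)),node(g(h(n),a),g(h(n),a)))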